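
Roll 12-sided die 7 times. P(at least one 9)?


P(no 9)^7 = (11/12)^7 = 19487171/35831808
P(≥1) = 1 - 19487171/35831808 = 16344637/35831808

P = 16344637/35831808 ≈ 45.61%


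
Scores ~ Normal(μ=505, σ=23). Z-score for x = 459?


z = (x - μ)/σ = (459 - 505)/23 = -2.0

z = -2.0


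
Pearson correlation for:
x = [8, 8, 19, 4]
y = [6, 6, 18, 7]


n=4, Σx=39, Σy=37, Σxy=466, Σx²=505, Σy²=445
r = (4×466 - 39×37)/√((4×505 - 39²)(4×445 - 37²))
= 421/√(499×411) = 421/√205089 ≈ 421/452.8675 ≈ 0.9296

r ≈ 0.9296


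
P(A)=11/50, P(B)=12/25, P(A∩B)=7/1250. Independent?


P(A)×P(B) = 66/625
P(A∩B) = 7/1250
Not equal → NOT independent

No, not independent


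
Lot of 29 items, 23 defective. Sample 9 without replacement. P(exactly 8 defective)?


Hypergeometric: C(23,8)×C(6,1)/C(29,9)
= 490314×6/10015005 = 3876/13195

P(X=8) = 3876/13195 ≈ 29.37%


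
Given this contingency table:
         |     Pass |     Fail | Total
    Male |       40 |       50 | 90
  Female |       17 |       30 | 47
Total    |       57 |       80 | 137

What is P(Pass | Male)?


P(Pass | Male) = 40/(40+50) = 40/90 = 4/9

P(Pass|Male) = 4/9 ≈ 44.44%


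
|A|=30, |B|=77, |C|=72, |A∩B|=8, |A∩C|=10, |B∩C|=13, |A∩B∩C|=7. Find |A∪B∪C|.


|A∪B∪C| = 30+77+72-8-10-13+7 = 155

|A∪B∪C| = 155


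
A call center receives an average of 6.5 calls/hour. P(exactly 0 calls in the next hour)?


Poisson(λ=6.5): P(X=0) = e^(-λ)×λ^k/k!
= e^(-6.5) × 6.5^0 / 0!
≈ 0.001503439193 × 1 / 1 ≈ 0.001503

P(X=0) ≈ 0.001503 ≈ 0.15%


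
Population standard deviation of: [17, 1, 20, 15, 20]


Mean = 73/5
  (17-73/5)²=144/25
  (1-73/5)²=4624/25
  (20-73/5)²=729/25
  (15-73/5)²=4/25
  (20-73/5)²=729/25
Σ(x-μ)² = 1246/5
σ² = (1246/5)/5 = 1246/25

σ = √(1246/25) ≈ 7.0597


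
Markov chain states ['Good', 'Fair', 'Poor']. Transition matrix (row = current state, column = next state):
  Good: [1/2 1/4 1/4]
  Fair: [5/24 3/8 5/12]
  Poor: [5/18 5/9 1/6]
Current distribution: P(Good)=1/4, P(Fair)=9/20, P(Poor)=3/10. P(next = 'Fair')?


P(next=Fair) = Σᵢ P(now=i)×P(i→Fair)
= 1/4×1/4 + 9/20×3/8 + 3/10×5/9
= 1/16 + 27/160 + 1/6 = 191/480

P = 191/480 ≈ 0.3979


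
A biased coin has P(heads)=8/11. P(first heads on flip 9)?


Geometric: P(X=9) = (1-p)^(k-1)×p = (3/11)^8×8/11 = 52488/2357947691

P(X=9) = 52488/2357947691 ≈ 0.00%


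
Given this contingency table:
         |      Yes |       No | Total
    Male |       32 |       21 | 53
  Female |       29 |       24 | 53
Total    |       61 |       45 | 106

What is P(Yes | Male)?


P(Yes | Male) = 32/(32+21) = 32/53

P(Yes|Male) = 32/53 ≈ 60.38%


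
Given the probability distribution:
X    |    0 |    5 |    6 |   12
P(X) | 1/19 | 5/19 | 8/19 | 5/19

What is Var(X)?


E[X] = 7
E[X²] = 1133/19
Var(X) = E[X²] - (E[X])² = 1133/19 - 49 = 202/19

Var(X) = 202/19 ≈ 10.6316


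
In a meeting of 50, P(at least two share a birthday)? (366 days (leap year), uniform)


P(all different) = Π(366-i)/366 for i=0..49
= 0.029927
P(match) = 1 - 0.029927 = 0.970073

P ≈ 0.9701 ≈ 97.01%


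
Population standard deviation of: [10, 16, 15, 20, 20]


Mean = 81/5
  (10-81/5)²=961/25
  (16-81/5)²=1/25
  (15-81/5)²=36/25
  (20-81/5)²=361/25
  (20-81/5)²=361/25
Σ(x-μ)² = 344/5
σ² = (344/5)/5 = 344/25

σ = √(344/25) ≈ 3.7094


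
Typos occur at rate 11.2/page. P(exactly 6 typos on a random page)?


Poisson(λ=11.2): P(X=6) = e^(-λ)×λ^k/k!
= e^(-11.2) × 11.2^6 / 6!
≈ 1.367419607e-05 × 1973822.68518 / 720 ≈ 0.037487

P(X=6) ≈ 0.037487 ≈ 3.75%


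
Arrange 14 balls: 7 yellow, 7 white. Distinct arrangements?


14!/(7!×7!) = 3432

3432


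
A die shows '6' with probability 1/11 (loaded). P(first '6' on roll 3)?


Geometric: P(X=3) = (1-p)^(k-1)×p = (10/11)^2×1/11 = 100/1331

P(X=3) = 100/1331 ≈ 7.51%


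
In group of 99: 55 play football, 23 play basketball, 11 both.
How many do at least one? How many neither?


|A∪B| = 55+23-11 = 67
Neither = 99-67 = 32

At least one: 67; Neither: 32


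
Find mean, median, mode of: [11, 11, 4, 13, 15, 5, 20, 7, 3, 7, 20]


Sorted: [3, 4, 5, 7, 7, 11, 11, 13, 15, 20, 20]
Mean = 116/11
Median = 11
Freq: {11: 2, 4: 1, 13: 1, 15: 1, 5: 1, 20: 2, 7: 2, 3: 1}
Mode: [7, 11, 20]

Mean=116/11, Median=11, Mode=[7, 11, 20]


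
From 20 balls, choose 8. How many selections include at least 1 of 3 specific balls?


Complement: C(20,8) - C(17,8) = 125970 - 24310 = 101660

101660


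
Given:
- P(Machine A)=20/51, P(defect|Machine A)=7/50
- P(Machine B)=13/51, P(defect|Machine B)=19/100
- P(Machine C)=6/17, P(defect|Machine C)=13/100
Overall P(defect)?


P(B) = Σ P(B|Aᵢ)×P(Aᵢ)
  7/50×20/51 = 14/255
  19/100×13/51 = 247/5100
  13/100×6/17 = 39/850
Sum = 761/5100

P(defect) = 761/5100 ≈ 14.92%


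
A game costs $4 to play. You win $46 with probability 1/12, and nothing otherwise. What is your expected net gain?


E[gain] = (46-4)×1/12 + (-4)×11/12
= 7/2 - 11/3 = -1/6

Expected net gain = $-1/6 ≈ $-0.17


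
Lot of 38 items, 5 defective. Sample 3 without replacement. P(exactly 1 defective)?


Hypergeometric: C(5,1)×C(33,2)/C(38,3)
= 5×528/8436 = 220/703

P(X=1) = 220/703 ≈ 31.29%


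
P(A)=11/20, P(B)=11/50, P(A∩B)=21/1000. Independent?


P(A)×P(B) = 121/1000
P(A∩B) = 21/1000
Not equal → NOT independent

No, not independent


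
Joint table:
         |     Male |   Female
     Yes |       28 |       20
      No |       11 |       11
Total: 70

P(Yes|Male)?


P(Yes|Male) = 28/(28+11) = 28/39

P = 28/39 ≈ 71.79%


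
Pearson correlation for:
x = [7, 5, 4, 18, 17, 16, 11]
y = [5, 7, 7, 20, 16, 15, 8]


n=7, Σx=78, Σy=78, Σxy=1058, Σx²=1080, Σy²=1068
r = (7×1058 - 78×78)/√((7×1080 - 78²)(7×1068 - 78²))
= 1322/√(1476×1392) = 1322/√2054592 ≈ 1322/1433.3848 ≈ 0.9223

r ≈ 0.9223


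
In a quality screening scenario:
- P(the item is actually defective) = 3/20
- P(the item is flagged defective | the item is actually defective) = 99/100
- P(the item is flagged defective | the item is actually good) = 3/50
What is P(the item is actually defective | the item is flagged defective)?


Using Bayes' theorem:
P(A|B) = P(B|A)·P(A) / P(B)

P(the item is flagged defective) = 99/100 × 3/20 + 3/50 × 17/20
= 297/2000 + 51/1000 = 399/2000

P(the item is actually defective|the item is flagged defective) = (297/2000) / (399/2000) = 99/133

P(the item is actually defective|the item is flagged defective) = 99/133 ≈ 74.44%


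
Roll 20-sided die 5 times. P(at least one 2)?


P(no 2)^5 = (19/20)^5 = 2476099/3200000
P(≥1) = 1 - 2476099/3200000 = 723901/3200000

P = 723901/3200000 ≈ 22.62%


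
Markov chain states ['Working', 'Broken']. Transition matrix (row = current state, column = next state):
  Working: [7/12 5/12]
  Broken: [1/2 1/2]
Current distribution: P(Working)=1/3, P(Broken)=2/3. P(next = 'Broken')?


P(next=Broken) = Σᵢ P(now=i)×P(i→Broken)
= 1/3×5/12 + 2/3×1/2
= 5/36 + 1/3 = 17/36

P = 17/36 ≈ 0.4722


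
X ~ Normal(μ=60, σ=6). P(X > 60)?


z = (60-60)/6 = 0.0
P(X > 60) = 1 - P(Z ≤ 0.0) = 1 - 0.5000 = 0.5000

P(X > 60) ≈ 0.5000


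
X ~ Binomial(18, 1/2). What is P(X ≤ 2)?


P(X ≤ 2) = Σ P(X=i) for i=0..2
P(X=0) = 1/262144
P(X=1) = 9/131072
P(X=2) = 153/262144
Sum = 43/65536

P(X ≤ 2) = 43/65536 ≈ 0.07%


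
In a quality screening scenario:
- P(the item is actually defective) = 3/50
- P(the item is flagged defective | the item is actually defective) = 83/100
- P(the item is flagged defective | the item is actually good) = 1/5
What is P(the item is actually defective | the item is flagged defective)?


Using Bayes' theorem:
P(A|B) = P(B|A)·P(A) / P(B)

P(the item is flagged defective) = 83/100 × 3/50 + 1/5 × 47/50
= 249/5000 + 47/250 = 1189/5000

P(the item is actually defective|the item is flagged defective) = (249/5000) / (1189/5000) = 249/1189

P(the item is actually defective|the item is flagged defective) = 249/1189 ≈ 20.94%


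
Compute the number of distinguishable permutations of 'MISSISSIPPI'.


Letters: 11, freq: {'M': 1, 'I': 4, 'S': 4, 'P': 2}
11!/(1!×4!×4!×2!) = 39916800/1152 = 34650

34650


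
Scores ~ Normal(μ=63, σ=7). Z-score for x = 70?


z = (x - μ)/σ = (70 - 63)/7 = 1.0

z = 1.0


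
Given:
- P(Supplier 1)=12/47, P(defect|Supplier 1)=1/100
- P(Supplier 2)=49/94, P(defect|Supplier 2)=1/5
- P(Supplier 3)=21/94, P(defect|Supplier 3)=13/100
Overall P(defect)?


P(B) = Σ P(B|Aᵢ)×P(Aᵢ)
  1/100×12/47 = 3/1175
  1/5×49/94 = 49/470
  13/100×21/94 = 273/9400
Sum = 1277/9400

P(defect) = 1277/9400 ≈ 13.59%


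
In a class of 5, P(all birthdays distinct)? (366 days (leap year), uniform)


P(all different) = Π(366-i)/366 for i=0..4
= (366/366)×(365/366)×...×(362/366)
= 0.972938

P ≈ 0.9729 ≈ 97.29%


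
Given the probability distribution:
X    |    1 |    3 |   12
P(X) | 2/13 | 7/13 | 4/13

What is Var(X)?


E[X] = 71/13
E[X²] = 641/13
Var(X) = E[X²] - (E[X])² = 641/13 - 5041/169 = 3292/169

Var(X) = 3292/169 ≈ 19.4793


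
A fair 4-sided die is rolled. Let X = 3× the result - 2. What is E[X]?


E[die] = (1+4)/2 = 5/2
E[X] = 3×5/2 - 2 = 11/2

E[X] = 11/2


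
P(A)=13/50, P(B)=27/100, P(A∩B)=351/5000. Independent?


P(A)×P(B) = 351/5000
P(A∩B) = 351/5000
Equal ✓ → Independent

Yes, independent


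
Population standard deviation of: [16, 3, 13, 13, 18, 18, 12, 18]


Mean = 111/8
  (16-111/8)²=289/64
  (3-111/8)²=7569/64
  (13-111/8)²=49/64
  (13-111/8)²=49/64
  (18-111/8)²=1089/64
  (18-111/8)²=1089/64
  (12-111/8)²=225/64
  (18-111/8)²=1089/64
Σ(x-μ)² = 1431/8
σ² = (1431/8)/8 = 1431/64

σ = √(1431/64) ≈ 4.7286


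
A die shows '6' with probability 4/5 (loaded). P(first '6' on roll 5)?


Geometric: P(X=5) = (1-p)^(k-1)×p = (1/5)^4×4/5 = 4/3125

P(X=5) = 4/3125 ≈ 0.13%


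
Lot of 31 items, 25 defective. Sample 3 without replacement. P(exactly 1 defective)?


Hypergeometric: C(25,1)×C(6,2)/C(31,3)
= 25×15/4495 = 75/899

P(X=1) = 75/899 ≈ 8.34%


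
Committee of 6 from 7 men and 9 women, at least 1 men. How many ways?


Count by #men:
  1M,5W: C(7,1)×C(9,5)=882
  2M,4W: C(7,2)×C(9,4)=2646
  3M,3W: C(7,3)×C(9,3)=2940
  4M,2W: C(7,4)×C(9,2)=1260
  5M,1W: C(7,5)×C(9,1)=189
  6M,0W: C(7,6)×C(9,0)=7
Total = 7924

7924


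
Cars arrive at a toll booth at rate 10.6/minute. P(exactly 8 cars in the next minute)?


Poisson(λ=10.6): P(X=8) = e^(-λ)×λ^k/k!
= e^(-10.6) × 10.6^8 / 8!
≈ 2.491600973e-05 × 159384807.453 / 40320 ≈ 0.098493

P(X=8) ≈ 0.098493 ≈ 9.85%


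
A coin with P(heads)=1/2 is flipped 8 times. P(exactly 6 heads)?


Binomial: P(X=6) = C(8,6)×p^6×(1-p)^2
= 28 × 1/64 × 1/4 = 7/64

P(X=6) = 7/64 ≈ 10.94%


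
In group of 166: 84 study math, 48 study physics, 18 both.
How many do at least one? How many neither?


|A∪B| = 84+48-18 = 114
Neither = 166-114 = 52

At least one: 114; Neither: 52


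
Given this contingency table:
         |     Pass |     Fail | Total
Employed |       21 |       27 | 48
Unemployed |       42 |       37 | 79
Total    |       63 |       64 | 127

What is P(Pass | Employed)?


P(Pass | Employed) = 21/(21+27) = 21/48 = 7/16

P(Pass|Employed) = 7/16 ≈ 43.75%


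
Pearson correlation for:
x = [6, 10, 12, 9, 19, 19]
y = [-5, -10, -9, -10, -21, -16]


n=6, Σx=75, Σy=-71, Σxy=-1031, Σx²=1083, Σy²=1003
r = (6×(-1031) - 75×(-71))/√((6×1083 - 75²)(6×1003 - (-71)²))
= -861/√(873×977) = -861/√852921 ≈ -861/923.5372 ≈ -0.9323

r ≈ -0.9323


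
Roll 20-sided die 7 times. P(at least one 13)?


P(no 13)^7 = (19/20)^7 = 893871739/1280000000
P(≥1) = 1 - 893871739/1280000000 = 386128261/1280000000

P = 386128261/1280000000 ≈ 30.17%


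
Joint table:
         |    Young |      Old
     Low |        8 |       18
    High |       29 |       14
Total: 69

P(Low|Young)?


P(Low|Young) = 8/(8+29) = 8/37

P = 8/37 ≈ 21.62%


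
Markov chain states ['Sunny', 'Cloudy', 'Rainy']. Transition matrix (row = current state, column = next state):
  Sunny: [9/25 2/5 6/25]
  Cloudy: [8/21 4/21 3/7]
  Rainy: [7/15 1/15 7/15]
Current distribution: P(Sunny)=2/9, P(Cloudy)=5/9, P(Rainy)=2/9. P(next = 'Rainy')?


P(next=Rainy) = Σᵢ P(now=i)×P(i→Rainy)
= 2/9×6/25 + 5/9×3/7 + 2/9×7/15
= 4/75 + 5/21 + 14/135 = 1867/4725

P = 1867/4725 ≈ 0.3951


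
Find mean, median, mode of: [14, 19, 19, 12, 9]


Sorted: [9, 12, 14, 19, 19]
Mean = 73/5
Median = 14
Freq: {14: 1, 19: 2, 12: 1, 9: 1}
Mode: [19]

Mean=73/5, Median=14, Mode=19


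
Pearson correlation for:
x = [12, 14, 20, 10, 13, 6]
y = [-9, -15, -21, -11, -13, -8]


n=6, Σx=75, Σy=-77, Σxy=-1065, Σx²=1045, Σy²=1101
r = (6×(-1065) - 75×(-77))/√((6×1045 - 75²)(6×1101 - (-77)²))
= -615/√(645×677) = -615/√436665 ≈ -615/660.8063 ≈ -0.9307

r ≈ -0.9307


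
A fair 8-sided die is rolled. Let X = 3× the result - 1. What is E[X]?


E[die] = (1+8)/2 = 9/2
E[X] = 3×9/2 - 1 = 25/2

E[X] = 25/2


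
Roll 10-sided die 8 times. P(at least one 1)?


P(no 1)^8 = (9/10)^8 = 43046721/100000000
P(≥1) = 1 - 43046721/100000000 = 56953279/100000000

P = 56953279/100000000 ≈ 56.95%


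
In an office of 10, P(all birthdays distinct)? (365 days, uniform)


P(all different) = Π(365-i)/365 for i=0..9
= (365/365)×(364/365)×...×(356/365)
= 0.883052

P ≈ 0.8831 ≈ 88.31%


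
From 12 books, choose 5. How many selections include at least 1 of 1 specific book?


Complement: C(12,5) - C(11,5) = 792 - 462 = 330

330


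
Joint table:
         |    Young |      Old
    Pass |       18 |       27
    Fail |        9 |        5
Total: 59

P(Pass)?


P(Pass) = (18+27)/59 = 45/59

P(Pass) = 45/59 ≈ 76.27%


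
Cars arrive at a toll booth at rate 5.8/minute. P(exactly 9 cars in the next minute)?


Poisson(λ=5.8): P(X=9) = e^(-λ)×λ^k/k!
= e^(-5.8) × 5.8^9 / 9!
≈ 0.003027554745 × 7427658.73964 / 362880 ≈ 0.061970

P(X=9) ≈ 0.061970 ≈ 6.20%


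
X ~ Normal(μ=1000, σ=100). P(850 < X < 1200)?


z₁=(850-1000)/100=-1.5, z₂=(1200-1000)/100=2.0
P = Φ(2.0) - Φ(-1.5) = 0.977250 - 0.066807 = 0.910443 ≈ 0.9104

P(850 < X < 1200) ≈ 0.9104


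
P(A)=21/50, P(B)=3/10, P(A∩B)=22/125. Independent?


P(A)×P(B) = 63/500
P(A∩B) = 22/125
Not equal → NOT independent

No, not independent


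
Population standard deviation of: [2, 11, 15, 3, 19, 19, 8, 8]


Mean = 85/8
  (2-85/8)²=4761/64
  (11-85/8)²=9/64
  (15-85/8)²=1225/64
  (3-85/8)²=3721/64
  (19-85/8)²=4489/64
  (19-85/8)²=4489/64
  (8-85/8)²=441/64
  (8-85/8)²=441/64
Σ(x-μ)² = 2447/8
σ² = (2447/8)/8 = 2447/64

σ = √(2447/64) ≈ 6.1834


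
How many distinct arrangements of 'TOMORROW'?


Letters: 8, freq: {'T': 1, 'O': 3, 'M': 1, 'R': 2, 'W': 1}
8!/(1!×3!×1!×2!×1!) = 40320/12 = 3360

3360


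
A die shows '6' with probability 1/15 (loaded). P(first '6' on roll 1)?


Geometric: P(X=1) = (1-p)^(k-1)×p = (14/15)^0×1/15 = 1/15

P(X=1) = 1/15 ≈ 6.67%


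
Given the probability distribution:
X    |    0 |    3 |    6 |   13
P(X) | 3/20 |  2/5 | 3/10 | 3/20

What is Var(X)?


E[X] = 99/20
E[X²] = 159/4
Var(X) = E[X²] - (E[X])² = 159/4 - 9801/400 = 6099/400

Var(X) = 6099/400 ≈ 15.2475


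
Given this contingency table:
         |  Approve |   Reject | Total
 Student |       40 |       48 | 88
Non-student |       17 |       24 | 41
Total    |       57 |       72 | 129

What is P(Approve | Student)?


P(Approve | Student) = 40/(40+48) = 40/88 = 5/11

P(Approve|Student) = 5/11 ≈ 45.45%


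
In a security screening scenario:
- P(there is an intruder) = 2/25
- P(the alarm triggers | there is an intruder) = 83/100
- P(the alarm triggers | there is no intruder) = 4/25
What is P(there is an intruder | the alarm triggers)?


Using Bayes' theorem:
P(A|B) = P(B|A)·P(A) / P(B)

P(the alarm triggers) = 83/100 × 2/25 + 4/25 × 23/25
= 83/1250 + 92/625 = 267/1250

P(there is an intruder|the alarm triggers) = (83/1250) / (267/1250) = 83/267

P(there is an intruder|the alarm triggers) = 83/267 ≈ 31.09%


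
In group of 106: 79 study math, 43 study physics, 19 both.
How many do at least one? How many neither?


|A∪B| = 79+43-19 = 103
Neither = 106-103 = 3

At least one: 103; Neither: 3


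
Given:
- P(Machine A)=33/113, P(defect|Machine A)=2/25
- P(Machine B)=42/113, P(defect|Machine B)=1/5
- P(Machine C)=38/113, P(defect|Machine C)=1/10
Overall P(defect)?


P(B) = Σ P(B|Aᵢ)×P(Aᵢ)
  2/25×33/113 = 66/2825
  1/5×42/113 = 42/565
  1/10×38/113 = 19/565
Sum = 371/2825

P(defect) = 371/2825 ≈ 13.13%


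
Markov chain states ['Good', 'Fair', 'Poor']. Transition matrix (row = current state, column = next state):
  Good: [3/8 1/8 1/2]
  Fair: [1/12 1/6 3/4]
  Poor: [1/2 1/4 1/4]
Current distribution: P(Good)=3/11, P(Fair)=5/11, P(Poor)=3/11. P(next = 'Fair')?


P(next=Fair) = Σᵢ P(now=i)×P(i→Fair)
= 3/11×1/8 + 5/11×1/6 + 3/11×1/4
= 3/88 + 5/66 + 3/44 = 47/264

P = 47/264 ≈ 0.1780


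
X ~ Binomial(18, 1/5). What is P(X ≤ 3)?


P(X ≤ 3) = Σ P(X=i) for i=0..3
P(X=0) = 68719476736/3814697265625
P(X=1) = 309237645312/3814697265625
P(X=2) = 657129996288/3814697265625
P(X=3) = 876173328384/3814697265625
Sum = 382252089344/762939453125

P(X ≤ 3) = 382252089344/762939453125 ≈ 50.10%


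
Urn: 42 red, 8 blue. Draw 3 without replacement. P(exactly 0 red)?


Hypergeometric: C(42,0)×C(8,3)/C(50,3)
= 1×56/19600 = 1/350

P(X=0) = 1/350 ≈ 0.29%


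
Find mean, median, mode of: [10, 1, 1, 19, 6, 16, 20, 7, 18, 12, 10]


Sorted: [1, 1, 6, 7, 10, 10, 12, 16, 18, 19, 20]
Mean = 120/11
Median = 10
Freq: {10: 2, 1: 2, 19: 1, 6: 1, 16: 1, 20: 1, 7: 1, 18: 1, 12: 1}
Mode: [1, 10]

Mean=120/11, Median=10, Mode=[1, 10]


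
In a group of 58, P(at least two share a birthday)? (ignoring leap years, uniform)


P(all different) = Π(365-i)/365 for i=0..57
= 0.008335
P(match) = 1 - 0.008335 = 0.991665

P ≈ 0.9917 ≈ 99.17%


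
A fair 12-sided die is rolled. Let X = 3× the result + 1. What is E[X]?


E[die] = (1+12)/2 = 13/2
E[X] = 3×13/2 + 1 = 41/2

E[X] = 41/2


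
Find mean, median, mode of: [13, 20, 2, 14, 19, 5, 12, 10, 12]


Sorted: [2, 5, 10, 12, 12, 13, 14, 19, 20]
Mean = 107/9
Median = 12
Freq: {13: 1, 20: 1, 2: 1, 14: 1, 19: 1, 5: 1, 12: 2, 10: 1}
Mode: [12]

Mean=107/9, Median=12, Mode=12


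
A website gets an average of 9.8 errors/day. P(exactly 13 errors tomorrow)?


Poisson(λ=9.8): P(X=13) = e^(-λ)×λ^k/k!
= e^(-9.8) × 9.8^13 / 13!
≈ 5.545159943e-05 × 7.6902238926e+12 / 6227020800 ≈ 0.068481

P(X=13) ≈ 0.068481 ≈ 6.85%


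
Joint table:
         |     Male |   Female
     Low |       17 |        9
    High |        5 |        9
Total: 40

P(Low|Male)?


P(Low|Male) = 17/(17+5) = 17/22

P = 17/22 ≈ 77.27%


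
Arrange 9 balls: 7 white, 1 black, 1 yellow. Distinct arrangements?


9!/(7!×1!×1!) = 72

72


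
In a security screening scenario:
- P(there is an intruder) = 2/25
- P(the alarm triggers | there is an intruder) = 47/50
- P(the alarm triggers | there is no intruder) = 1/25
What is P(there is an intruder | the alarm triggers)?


Using Bayes' theorem:
P(A|B) = P(B|A)·P(A) / P(B)

P(the alarm triggers) = 47/50 × 2/25 + 1/25 × 23/25
= 47/625 + 23/625 = 14/125

P(there is an intruder|the alarm triggers) = (47/625) / (14/125) = 47/70

P(there is an intruder|the alarm triggers) = 47/70 ≈ 67.14%


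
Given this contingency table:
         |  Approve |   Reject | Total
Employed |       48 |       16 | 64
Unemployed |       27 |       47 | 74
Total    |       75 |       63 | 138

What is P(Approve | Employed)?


P(Approve | Employed) = 48/(48+16) = 48/64 = 3/4

P(Approve|Employed) = 3/4 ≈ 75.00%


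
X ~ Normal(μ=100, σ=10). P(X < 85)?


z = (85-100)/10 = -1.5
P(Z < -1.5) = 0.0668

P(X < 85) ≈ 0.0668


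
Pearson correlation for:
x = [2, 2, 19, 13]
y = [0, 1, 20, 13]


n=4, Σx=36, Σy=34, Σxy=551, Σx²=538, Σy²=570
r = (4×551 - 36×34)/√((4×538 - 36²)(4×570 - 34²))
= 980/√(856×1124) = 980/√962144 ≈ 980/980.8894 ≈ 0.9991

r ≈ 0.9991


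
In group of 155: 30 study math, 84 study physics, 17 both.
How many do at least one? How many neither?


|A∪B| = 30+84-17 = 97
Neither = 155-97 = 58

At least one: 97; Neither: 58


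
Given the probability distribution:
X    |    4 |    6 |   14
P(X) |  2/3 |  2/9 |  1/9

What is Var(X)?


E[X] = 50/9
E[X²] = 364/9
Var(X) = E[X²] - (E[X])² = 364/9 - 2500/81 = 776/81

Var(X) = 776/81 ≈ 9.5802


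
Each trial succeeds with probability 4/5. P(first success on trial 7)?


Geometric: P(X=7) = (1-p)^(k-1)×p = (1/5)^6×4/5 = 4/78125

P(X=7) = 4/78125 ≈ 0.01%


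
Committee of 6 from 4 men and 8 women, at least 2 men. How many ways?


Count by #men:
  2M,4W: C(4,2)×C(8,4)=420
  3M,3W: C(4,3)×C(8,3)=224
  4M,2W: C(4,4)×C(8,2)=28
Total = 672

672


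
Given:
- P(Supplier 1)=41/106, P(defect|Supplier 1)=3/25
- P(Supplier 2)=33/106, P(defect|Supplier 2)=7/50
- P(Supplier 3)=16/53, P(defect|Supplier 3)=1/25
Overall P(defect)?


P(B) = Σ P(B|Aᵢ)×P(Aᵢ)
  3/25×41/106 = 123/2650
  7/50×33/106 = 231/5300
  1/25×16/53 = 16/1325
Sum = 541/5300

P(defect) = 541/5300 ≈ 10.21%


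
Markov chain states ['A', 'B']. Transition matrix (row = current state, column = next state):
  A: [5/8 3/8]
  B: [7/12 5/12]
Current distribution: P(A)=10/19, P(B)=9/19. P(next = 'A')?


P(next=A) = Σᵢ P(now=i)×P(i→A)
= 10/19×5/8 + 9/19×7/12
= 25/76 + 21/76 = 23/38

P = 23/38 ≈ 0.6053


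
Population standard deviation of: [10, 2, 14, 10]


Mean = 36/4 = 9
  (10-9)²=1
  (2-9)²=49
  (14-9)²=25
  (10-9)²=1
Σ(x-μ)² = 76
σ² = 76/4 = 19

σ = √(19) ≈ 4.3589


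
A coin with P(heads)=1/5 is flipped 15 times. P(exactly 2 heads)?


Binomial: P(X=2) = C(15,2)×p^2×(1-p)^13
= 105 × 1/25 × 67108864/1220703125 = 1409286144/6103515625

P(X=2) = 1409286144/6103515625 ≈ 23.09%


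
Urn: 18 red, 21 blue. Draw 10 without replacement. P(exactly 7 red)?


Hypergeometric: C(18,7)×C(21,3)/C(39,10)
= 31824×1330/635745396 = 840/12617

P(X=7) = 840/12617 ≈ 6.66%


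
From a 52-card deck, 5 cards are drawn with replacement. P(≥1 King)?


P(not a King) = 48/52 = 12/13
P(none in 5 draws) = (12/13)^5 = 248832/371293
P(≥1 King) = 1 - 248832/371293 = 122461/371293

P = 122461/371293 ≈ 32.98%


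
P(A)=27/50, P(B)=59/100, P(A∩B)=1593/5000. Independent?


P(A)×P(B) = 1593/5000
P(A∩B) = 1593/5000
Equal ✓ → Independent

Yes, independent


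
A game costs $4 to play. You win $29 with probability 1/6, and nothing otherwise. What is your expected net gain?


E[gain] = (29-4)×1/6 + (-4)×5/6
= 25/6 - 10/3 = 5/6

Expected net gain = $5/6 ≈ $0.83


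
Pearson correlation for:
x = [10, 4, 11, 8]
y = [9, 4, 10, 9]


n=4, Σx=33, Σy=32, Σxy=288, Σx²=301, Σy²=278
r = (4×288 - 33×32)/√((4×301 - 33²)(4×278 - 32²))
= 96/√(115×88) = 96/√10120 ≈ 96/100.5982 ≈ 0.9543

r ≈ 0.9543


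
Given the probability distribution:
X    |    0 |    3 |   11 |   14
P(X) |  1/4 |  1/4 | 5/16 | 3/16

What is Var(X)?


E[X] = 109/16
E[X²] = 1229/16
Var(X) = E[X²] - (E[X])² = 1229/16 - 11881/256 = 7783/256

Var(X) = 7783/256 ≈ 30.4023


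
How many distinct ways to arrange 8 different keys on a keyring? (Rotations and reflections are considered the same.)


Free circular arrangements: rotations and reflections both identified.
(n-1)!/2 = 7!/2 = 5040/2 = 2520

2520


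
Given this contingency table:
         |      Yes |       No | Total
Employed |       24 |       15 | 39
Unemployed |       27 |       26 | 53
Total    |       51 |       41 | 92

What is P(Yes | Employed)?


P(Yes | Employed) = 24/(24+15) = 24/39 = 8/13

P(Yes|Employed) = 8/13 ≈ 61.54%


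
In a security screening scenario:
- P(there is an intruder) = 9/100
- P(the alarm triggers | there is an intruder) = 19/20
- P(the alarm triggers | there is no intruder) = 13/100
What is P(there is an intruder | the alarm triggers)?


Using Bayes' theorem:
P(A|B) = P(B|A)·P(A) / P(B)

P(the alarm triggers) = 19/20 × 9/100 + 13/100 × 91/100
= 171/2000 + 1183/10000 = 1019/5000

P(there is an intruder|the alarm triggers) = (171/2000) / (1019/5000) = 855/2038

P(there is an intruder|the alarm triggers) = 855/2038 ≈ 41.95%


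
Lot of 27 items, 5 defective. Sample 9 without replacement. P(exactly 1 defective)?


Hypergeometric: C(5,1)×C(22,8)/C(27,9)
= 5×319770/4686825 = 102/299

P(X=1) = 102/299 ≈ 34.11%


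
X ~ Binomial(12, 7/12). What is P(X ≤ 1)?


P(X ≤ 1) = Σ P(X=i) for i=0..1
P(X=0) = 244140625/8916100448256
P(X=1) = 341796875/743008370688
Sum = 4345703125/8916100448256

P(X ≤ 1) = 4345703125/8916100448256 ≈ 0.05%


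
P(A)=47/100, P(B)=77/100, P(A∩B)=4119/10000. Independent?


P(A)×P(B) = 3619/10000
P(A∩B) = 4119/10000
Not equal → NOT independent

No, not independent


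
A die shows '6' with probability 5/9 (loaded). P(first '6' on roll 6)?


Geometric: P(X=6) = (1-p)^(k-1)×p = (4/9)^5×5/9 = 5120/531441

P(X=6) = 5120/531441 ≈ 0.96%


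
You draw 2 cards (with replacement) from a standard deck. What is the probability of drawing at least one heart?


P(not a heart) = 39/52 = 3/4
P(none in 2 draws) = (3/4)^2 = 9/16
P(≥1 heart) = 1 - 9/16 = 7/16

P = 7/16 ≈ 43.75%


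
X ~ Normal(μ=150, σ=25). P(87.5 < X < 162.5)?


z₁=(87.5-150)/25=-2.5, z₂=(162.5-150)/25=0.5
P = Φ(0.5) - Φ(-2.5) = 0.691462 - 0.006210 = 0.685252 ≈ 0.6853

P(87.5 < X < 162.5) ≈ 0.6853


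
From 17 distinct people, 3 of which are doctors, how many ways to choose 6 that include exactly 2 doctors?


Choose 2 of the 3 doctors and 4 of the other 14 people:
C(3,2)×C(14,4) = 3×1001 = 3003

3003


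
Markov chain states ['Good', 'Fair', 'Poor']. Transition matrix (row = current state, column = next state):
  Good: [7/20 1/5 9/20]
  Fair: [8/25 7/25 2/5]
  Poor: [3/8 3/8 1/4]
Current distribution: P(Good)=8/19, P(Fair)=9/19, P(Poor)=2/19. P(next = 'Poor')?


P(next=Poor) = Σᵢ P(now=i)×P(i→Poor)
= 8/19×9/20 + 9/19×2/5 + 2/19×1/4
= 18/95 + 18/95 + 1/38 = 77/190

P = 77/190 ≈ 0.4053


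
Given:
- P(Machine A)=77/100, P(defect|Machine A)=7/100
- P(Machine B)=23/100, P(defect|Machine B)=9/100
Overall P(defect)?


P(B) = Σ P(B|Aᵢ)×P(Aᵢ)
  7/100×77/100 = 539/10000
  9/100×23/100 = 207/10000
Sum = 373/5000

P(defect) = 373/5000 ≈ 7.46%


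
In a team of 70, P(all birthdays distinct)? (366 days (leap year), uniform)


P(all different) = Π(366-i)/366 for i=0..69
= (366/366)×(365/366)×...×(297/366)
= 0.000858

P ≈ 0.0009 ≈ 0.09%


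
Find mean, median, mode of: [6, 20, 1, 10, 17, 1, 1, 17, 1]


Sorted: [1, 1, 1, 1, 6, 10, 17, 17, 20]
Mean = 74/9
Median = 6
Freq: {6: 1, 20: 1, 1: 4, 10: 1, 17: 2}
Mode: [1]

Mean=74/9, Median=6, Mode=1


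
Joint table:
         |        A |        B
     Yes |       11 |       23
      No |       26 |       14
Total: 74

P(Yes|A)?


P(Yes|A) = 11/(11+26) = 11/37

P = 11/37 ≈ 29.73%


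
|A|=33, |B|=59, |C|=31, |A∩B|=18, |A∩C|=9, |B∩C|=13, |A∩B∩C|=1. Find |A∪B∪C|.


|A∪B∪C| = 33+59+31-18-9-13+1 = 84

|A∪B∪C| = 84


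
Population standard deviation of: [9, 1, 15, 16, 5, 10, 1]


Mean = 57/7
  (9-57/7)²=36/49
  (1-57/7)²=2500/49
  (15-57/7)²=2304/49
  (16-57/7)²=3025/49
  (5-57/7)²=484/49
  (10-57/7)²=169/49
  (1-57/7)²=2500/49
Σ(x-μ)² = 1574/7
σ² = (1574/7)/7 = 1574/49

σ = √(1574/49) ≈ 5.6677


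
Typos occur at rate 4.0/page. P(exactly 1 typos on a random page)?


Poisson(λ=4.0): P(X=1) = e^(-λ)×λ^k/k!
= e^(-4.0) × 4.0^1 / 1!
≈ 0.01831563889 × 4 / 1 ≈ 0.073263

P(X=1) ≈ 0.073263 ≈ 7.33%


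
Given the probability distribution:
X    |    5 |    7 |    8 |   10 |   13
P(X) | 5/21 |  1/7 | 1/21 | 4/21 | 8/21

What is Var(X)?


E[X] = 66/7
E[X²] = 696/7
Var(X) = E[X²] - (E[X])² = 696/7 - 4356/49 = 516/49

Var(X) = 516/49 ≈ 10.5306


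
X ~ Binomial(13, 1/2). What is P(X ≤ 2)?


P(X ≤ 2) = Σ P(X=i) for i=0..2
P(X=0) = 1/8192
P(X=1) = 13/8192
P(X=2) = 39/4096
Sum = 23/2048

P(X ≤ 2) = 23/2048 ≈ 1.12%


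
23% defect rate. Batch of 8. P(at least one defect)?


P(all good) = (77/100)^8 = 1235736291547681/10000000000000000
P(≥1 defect) = 8764263708452319/10000000000000000

P = 8764263708452319/10000000000000000 ≈ 87.64%


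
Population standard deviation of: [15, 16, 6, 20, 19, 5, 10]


Mean = 91/7 = 13
  (15-13)²=4
  (16-13)²=9
  (6-13)²=49
  (20-13)²=49
  (19-13)²=36
  (5-13)²=64
  (10-13)²=9
Σ(x-μ)² = 220
σ² = 220/7

σ = √(220/7) ≈ 5.6061


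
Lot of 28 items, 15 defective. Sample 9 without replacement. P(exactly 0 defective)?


Hypergeometric: C(15,0)×C(13,9)/C(28,9)
= 1×715/6906900 = 1/9660

P(X=0) = 1/9660 ≈ 0.01%


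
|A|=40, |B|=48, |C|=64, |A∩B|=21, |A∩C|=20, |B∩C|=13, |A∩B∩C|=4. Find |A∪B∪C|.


|A∪B∪C| = 40+48+64-21-20-13+4 = 102

|A∪B∪C| = 102


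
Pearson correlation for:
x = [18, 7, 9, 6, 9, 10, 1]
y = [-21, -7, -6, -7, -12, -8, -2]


n=7, Σx=60, Σy=-63, Σxy=-713, Σx²=672, Σy²=787
r = (7×(-713) - 60×(-63))/√((7×672 - 60²)(7×787 - (-63)²))
= -1211/√(1104×1540) = -1211/√1700160 ≈ -1211/1303.9018 ≈ -0.9288

r ≈ -0.9288


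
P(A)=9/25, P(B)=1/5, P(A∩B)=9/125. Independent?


P(A)×P(B) = 9/125
P(A∩B) = 9/125
Equal ✓ → Independent

Yes, independent


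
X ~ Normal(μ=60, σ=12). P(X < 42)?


z = (42-60)/12 = -1.5
P(Z < -1.5) = 0.0668

P(X < 42) ≈ 0.0668


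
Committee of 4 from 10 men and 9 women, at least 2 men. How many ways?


Count by #men:
  2M,2W: C(10,2)×C(9,2)=1620
  3M,1W: C(10,3)×C(9,1)=1080
  4M,0W: C(10,4)×C(9,0)=210
Total = 2910

2910


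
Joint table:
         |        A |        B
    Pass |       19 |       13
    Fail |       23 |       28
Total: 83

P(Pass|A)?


P(Pass|A) = 19/(19+23) = 19/42

P = 19/42 ≈ 45.24%


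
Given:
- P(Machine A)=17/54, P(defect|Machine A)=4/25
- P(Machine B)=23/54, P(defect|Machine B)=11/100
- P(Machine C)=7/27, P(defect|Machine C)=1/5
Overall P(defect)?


P(B) = Σ P(B|Aᵢ)×P(Aᵢ)
  4/25×17/54 = 34/675
  11/100×23/54 = 253/5400
  1/5×7/27 = 7/135
Sum = 161/1080

P(defect) = 161/1080 ≈ 14.91%


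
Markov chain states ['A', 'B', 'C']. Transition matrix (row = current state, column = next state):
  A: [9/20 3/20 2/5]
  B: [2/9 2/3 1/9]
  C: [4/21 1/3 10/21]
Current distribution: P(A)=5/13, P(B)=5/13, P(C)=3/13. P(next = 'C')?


P(next=C) = Σᵢ P(now=i)×P(i→C)
= 5/13×2/5 + 5/13×1/9 + 3/13×10/21
= 2/13 + 5/117 + 10/91 = 251/819

P = 251/819 ≈ 0.3065


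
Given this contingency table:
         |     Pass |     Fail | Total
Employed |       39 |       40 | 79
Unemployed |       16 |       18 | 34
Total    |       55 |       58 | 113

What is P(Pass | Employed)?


P(Pass | Employed) = 39/(39+40) = 39/79

P(Pass|Employed) = 39/79 ≈ 49.37%


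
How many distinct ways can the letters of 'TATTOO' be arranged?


Letters: 6, freq: {'T': 3, 'A': 1, 'O': 2}
6!/(3!×1!×2!) = 720/12 = 60

60


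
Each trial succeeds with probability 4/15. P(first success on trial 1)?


Geometric: P(X=1) = (1-p)^(k-1)×p = (11/15)^0×4/15 = 4/15

P(X=1) = 4/15 ≈ 26.67%


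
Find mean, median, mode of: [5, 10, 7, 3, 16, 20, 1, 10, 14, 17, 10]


Sorted: [1, 3, 5, 7, 10, 10, 10, 14, 16, 17, 20]
Mean = 113/11
Median = 10
Freq: {5: 1, 10: 3, 7: 1, 3: 1, 16: 1, 20: 1, 1: 1, 14: 1, 17: 1}
Mode: [10]

Mean=113/11, Median=10, Mode=10


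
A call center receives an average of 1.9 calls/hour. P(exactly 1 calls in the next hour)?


Poisson(λ=1.9): P(X=1) = e^(-λ)×λ^k/k!
= e^(-1.9) × 1.9^1 / 1!
≈ 0.1495686192 × 1.9 / 1 ≈ 0.284180

P(X=1) ≈ 0.284180 ≈ 28.42%


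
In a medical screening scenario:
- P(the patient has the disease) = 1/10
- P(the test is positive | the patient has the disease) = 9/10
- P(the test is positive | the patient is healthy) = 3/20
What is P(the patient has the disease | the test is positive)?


Using Bayes' theorem:
P(A|B) = P(B|A)·P(A) / P(B)

P(the test is positive) = 9/10 × 1/10 + 3/20 × 9/10
= 9/100 + 27/200 = 9/40

P(the patient has the disease|the test is positive) = (9/100) / (9/40) = 2/5

P(the patient has the disease|the test is positive) = 2/5 ≈ 40.00%


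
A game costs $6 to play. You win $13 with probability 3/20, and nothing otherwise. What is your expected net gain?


E[gain] = (13-6)×3/20 + (-6)×17/20
= 21/20 - 51/10 = -81/20

Expected net gain = $-81/20 ≈ $-4.05


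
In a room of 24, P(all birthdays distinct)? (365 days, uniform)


P(all different) = Π(365-i)/365 for i=0..23
= (365/365)×(364/365)×...×(342/365)
= 0.461656

P ≈ 0.4617 ≈ 46.17%


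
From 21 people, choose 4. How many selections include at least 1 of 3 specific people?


Complement: C(21,4) - C(18,4) = 5985 - 3060 = 2925

2925


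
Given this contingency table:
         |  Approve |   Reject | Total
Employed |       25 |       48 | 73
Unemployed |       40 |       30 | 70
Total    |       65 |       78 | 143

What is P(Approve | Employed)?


P(Approve | Employed) = 25/(25+48) = 25/73

P(Approve|Employed) = 25/73 ≈ 34.25%


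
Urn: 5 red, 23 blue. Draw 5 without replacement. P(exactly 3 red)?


Hypergeometric: C(5,3)×C(23,2)/C(28,5)
= 10×253/98280 = 253/9828

P(X=3) = 253/9828 ≈ 2.57%


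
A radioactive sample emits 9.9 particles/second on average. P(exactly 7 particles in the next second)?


Poisson(λ=9.9): P(X=7) = e^(-λ)×λ^k/k!
= e^(-9.9) × 9.9^7 / 7!
≈ 5.017468206e-05 × 9320653.47907 / 5040 ≈ 0.092790

P(X=7) ≈ 0.092790 ≈ 9.28%


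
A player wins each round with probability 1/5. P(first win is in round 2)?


Geometric: P(X=2) = (1-p)^(k-1)×p = (4/5)^1×1/5 = 4/25

P(X=2) = 4/25 ≈ 16.00%


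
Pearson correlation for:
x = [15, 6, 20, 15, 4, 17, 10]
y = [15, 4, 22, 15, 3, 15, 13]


n=7, Σx=87, Σy=87, Σxy=1311, Σx²=1291, Σy²=1353
r = (7×1311 - 87×87)/√((7×1291 - 87²)(7×1353 - 87²))
= 1608/√(1468×1902) = 1608/√2792136 ≈ 1608/1670.9686 ≈ 0.9623

r ≈ 0.9623


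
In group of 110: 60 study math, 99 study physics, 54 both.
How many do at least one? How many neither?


|A∪B| = 60+99-54 = 105
Neither = 110-105 = 5

At least one: 105; Neither: 5


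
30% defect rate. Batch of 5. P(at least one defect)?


P(all good) = (7/10)^5 = 16807/100000
P(≥1 defect) = 83193/100000

P = 83193/100000 ≈ 83.19%


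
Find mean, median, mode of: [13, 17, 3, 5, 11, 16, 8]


Sorted: [3, 5, 8, 11, 13, 16, 17]
Mean = 73/7
Median = 11
Freq: {13: 1, 17: 1, 3: 1, 5: 1, 11: 1, 16: 1, 8: 1}
Mode: No mode

Mean=73/7, Median=11, Mode=No mode


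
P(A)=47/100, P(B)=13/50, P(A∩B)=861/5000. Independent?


P(A)×P(B) = 611/5000
P(A∩B) = 861/5000
Not equal → NOT independent

No, not independent


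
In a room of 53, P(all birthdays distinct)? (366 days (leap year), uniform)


P(all different) = Π(366-i)/366 for i=0..52
= (366/366)×(365/366)×...×(314/366)
= 0.019079

P ≈ 0.0191 ≈ 1.91%


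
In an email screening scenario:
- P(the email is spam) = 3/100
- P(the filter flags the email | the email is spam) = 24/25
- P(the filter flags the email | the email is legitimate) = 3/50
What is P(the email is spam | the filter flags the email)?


Using Bayes' theorem:
P(A|B) = P(B|A)·P(A) / P(B)

P(the filter flags the email) = 24/25 × 3/100 + 3/50 × 97/100
= 18/625 + 291/5000 = 87/1000

P(the email is spam|the filter flags the email) = (18/625) / (87/1000) = 48/145

P(the email is spam|the filter flags the email) = 48/145 ≈ 33.10%


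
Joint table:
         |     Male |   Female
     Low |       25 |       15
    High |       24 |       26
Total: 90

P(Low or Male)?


P(Low∨Male) = P(Low) + P(Male) - P(Low∧Male)
= (40 + 49 - 25)/90 = 64/90 = 32/45

P = 32/45 ≈ 71.11%


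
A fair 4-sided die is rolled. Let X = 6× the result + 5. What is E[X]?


E[die] = (1+4)/2 = 5/2
E[X] = 6×5/2 + 5 = 20

E[X] = 20


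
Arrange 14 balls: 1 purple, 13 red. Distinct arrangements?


14!/(1!×13!) = 14

14


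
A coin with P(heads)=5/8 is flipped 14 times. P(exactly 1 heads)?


Binomial: P(X=1) = C(14,1)×p^1×(1-p)^13
= 14 × 5/8 × 1594323/549755813888 = 55801305/2199023255552

P(X=1) = 55801305/2199023255552 ≈ 0.00%


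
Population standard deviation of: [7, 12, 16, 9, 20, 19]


Mean = 83/6
  (7-83/6)²=1681/36
  (12-83/6)²=121/36
  (16-83/6)²=169/36
  (9-83/6)²=841/36
  (20-83/6)²=1369/36
  (19-83/6)²=961/36
Σ(x-μ)² = 857/6
σ² = (857/6)/6 = 857/36

σ = √(857/36) ≈ 4.8791


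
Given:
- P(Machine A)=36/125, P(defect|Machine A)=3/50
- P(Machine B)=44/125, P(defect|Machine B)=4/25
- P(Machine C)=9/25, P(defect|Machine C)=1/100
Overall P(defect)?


P(B) = Σ P(B|Aᵢ)×P(Aᵢ)
  3/50×36/125 = 54/3125
  4/25×44/125 = 176/3125
  1/100×9/25 = 9/2500
Sum = 193/2500

P(defect) = 193/2500 ≈ 7.72%


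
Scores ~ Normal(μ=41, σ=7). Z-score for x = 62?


z = (x - μ)/σ = (62 - 41)/7 = 3.0

z = 3.0


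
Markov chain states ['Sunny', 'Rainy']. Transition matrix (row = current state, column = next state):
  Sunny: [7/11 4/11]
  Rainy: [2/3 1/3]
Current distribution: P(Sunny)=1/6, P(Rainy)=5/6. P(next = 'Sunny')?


P(next=Sunny) = Σᵢ P(now=i)×P(i→Sunny)
= 1/6×7/11 + 5/6×2/3
= 7/66 + 5/9 = 131/198

P = 131/198 ≈ 0.6616


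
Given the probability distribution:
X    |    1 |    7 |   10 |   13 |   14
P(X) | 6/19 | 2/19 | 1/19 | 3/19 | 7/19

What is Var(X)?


E[X] = 167/19
E[X²] = 2083/19
Var(X) = E[X²] - (E[X])² = 2083/19 - 27889/361 = 11688/361

Var(X) = 11688/361 ≈ 32.3767


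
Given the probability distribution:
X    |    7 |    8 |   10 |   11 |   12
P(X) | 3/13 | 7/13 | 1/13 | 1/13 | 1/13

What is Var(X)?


E[X] = 110/13
E[X²] = 960/13
Var(X) = E[X²] - (E[X])² = 960/13 - 12100/169 = 380/169

Var(X) = 380/169 ≈ 2.2485


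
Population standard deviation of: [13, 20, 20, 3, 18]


Mean = 74/5
  (13-74/5)²=81/25
  (20-74/5)²=676/25
  (20-74/5)²=676/25
  (3-74/5)²=3481/25
  (18-74/5)²=256/25
Σ(x-μ)² = 1034/5
σ² = (1034/5)/5 = 1034/25

σ = √(1034/25) ≈ 6.4312


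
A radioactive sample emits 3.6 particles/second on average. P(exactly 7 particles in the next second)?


Poisson(λ=3.6): P(X=7) = e^(-λ)×λ^k/k!
= e^(-3.6) × 3.6^7 / 7!
≈ 0.02732372245 × 7836.4164096 / 5040 ≈ 0.042484

P(X=7) ≈ 0.042484 ≈ 4.25%


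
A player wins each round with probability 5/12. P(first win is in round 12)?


Geometric: P(X=12) = (1-p)^(k-1)×p = (7/12)^11×5/12 = 9886633715/8916100448256

P(X=12) = 9886633715/8916100448256 ≈ 0.11%


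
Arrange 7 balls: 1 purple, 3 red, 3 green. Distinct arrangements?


7!/(1!×3!×3!) = 140

140


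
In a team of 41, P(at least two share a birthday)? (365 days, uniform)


P(all different) = Π(365-i)/365 for i=0..40
= 0.096848
P(match) = 1 - 0.096848 = 0.903152

P ≈ 0.9032 ≈ 90.32%


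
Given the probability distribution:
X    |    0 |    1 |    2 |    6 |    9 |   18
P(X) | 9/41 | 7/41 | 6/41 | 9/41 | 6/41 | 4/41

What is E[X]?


E[X] = Σ x·P(X=x)
= (0)×(9/41) + (1)×(7/41) + (2)×(6/41) + (6)×(9/41) + (9)×(6/41) + (18)×(4/41)
= 199/41

E[X] = 199/41


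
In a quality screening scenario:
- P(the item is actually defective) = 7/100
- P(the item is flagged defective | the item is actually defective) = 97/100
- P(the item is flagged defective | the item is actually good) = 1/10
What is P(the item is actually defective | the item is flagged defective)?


Using Bayes' theorem:
P(A|B) = P(B|A)·P(A) / P(B)

P(the item is flagged defective) = 97/100 × 7/100 + 1/10 × 93/100
= 679/10000 + 93/1000 = 1609/10000

P(the item is actually defective|the item is flagged defective) = (679/10000) / (1609/10000) = 679/1609

P(the item is actually defective|the item is flagged defective) = 679/1609 ≈ 42.20%
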